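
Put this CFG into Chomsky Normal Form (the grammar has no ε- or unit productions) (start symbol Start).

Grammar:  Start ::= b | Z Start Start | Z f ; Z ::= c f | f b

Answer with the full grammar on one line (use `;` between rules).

Introduce a nonterminal for each terminal appearing in a rule of length ≥ 2: X1 → f, X2 → c, X3 → b.
Binarize each right-hand side of length ≥ 3 by chaining fresh nonterminals (Y1, Y2, …): affected rules were Start → Z Start Start.

Start ::= b | Z Y1 | Z X1; Z ::= X2 X1 | X1 X3; X1 ::= f; X2 ::= c; X3 ::= b; Y1 ::= Start Start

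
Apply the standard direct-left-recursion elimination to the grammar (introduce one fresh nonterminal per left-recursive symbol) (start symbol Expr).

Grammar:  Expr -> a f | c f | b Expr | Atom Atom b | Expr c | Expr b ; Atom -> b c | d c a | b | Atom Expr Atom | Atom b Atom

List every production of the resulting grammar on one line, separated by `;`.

Expr -> a f Expr1 | c f Expr1 | b Expr Expr1 | Atom Atom b Expr1; Atom -> b c Atom1 | d c a Atom1 | b Atom1; Expr1 -> c Expr1 | b Expr1 | ε; Atom1 -> Expr Atom Atom1 | b Atom Atom1 | ε

Expr, Atom are directly left-recursive.
For Expr: α = {c, b}, β = {a f, c f, b Expr, Atom Atom b}. Rewrite as Expr → β Expr1 and Expr1 → α Expr1 | ε.
For Atom: α = {Expr Atom, b Atom}, β = {b c, d c a, b}. Rewrite as Atom → β Atom1 and Atom1 → α Atom1 | ε.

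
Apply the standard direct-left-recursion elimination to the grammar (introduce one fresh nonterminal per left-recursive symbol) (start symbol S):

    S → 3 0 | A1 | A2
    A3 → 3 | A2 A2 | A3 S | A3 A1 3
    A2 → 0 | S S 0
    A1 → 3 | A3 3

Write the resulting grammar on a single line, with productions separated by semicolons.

A3 is directly left-recursive.
For A3: α = {S, A1 3}, β = {3, A2 A2}. Rewrite as A3 → β A3' and A3' → α A3' | ε.

S → 3 0 | A1 | A2; A3 → 3 A3' | A2 A2 A3'; A2 → 0 | S S 0; A1 → 3 | A3 3; A3' → S A3' | A1 3 A3' | epsilon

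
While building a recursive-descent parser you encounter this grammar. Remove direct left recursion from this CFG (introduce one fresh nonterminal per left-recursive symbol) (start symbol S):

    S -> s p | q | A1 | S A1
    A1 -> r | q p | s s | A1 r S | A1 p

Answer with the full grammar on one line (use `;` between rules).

S -> s p S' | q S' | A1 S'; A1 -> r A1' | q p A1' | s s A1'; S' -> A1 S' | ε; A1' -> r S A1' | p A1' | ε

Directly left-recursive nonterminals: S, A1.
For S: α = {A1}, β = {s p, q, A1}. Rewrite as S → β S' and S' → α S' | ε.
For A1: α = {r S, p}, β = {r, q p, s s}. Rewrite as A1 → β A1' and A1' → α A1' | ε.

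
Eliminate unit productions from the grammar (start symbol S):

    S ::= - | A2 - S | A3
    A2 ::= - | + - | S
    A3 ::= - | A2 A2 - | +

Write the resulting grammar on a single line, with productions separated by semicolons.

S ::= - | A2 - S | A2 A2 - | +; A2 ::= - | + - | A2 - S | A2 A2 - | +; A3 ::= - | A2 A2 - | +

Unit pairs: A2 ⇒* {A3, S}; S ⇒* {A3}.
For every A with A ⇒* B via unit rules, add B's non-unit alternatives to A; then delete every rule of the form X → Y.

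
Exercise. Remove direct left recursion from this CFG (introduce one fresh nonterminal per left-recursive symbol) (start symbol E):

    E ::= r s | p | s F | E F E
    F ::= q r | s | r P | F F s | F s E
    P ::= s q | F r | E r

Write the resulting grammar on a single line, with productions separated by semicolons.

Directly left-recursive nonterminals: E, F.
For E: α = {F E}, β = {r s, p, s F}. Rewrite as E → β E' and E' → α E' | ε.
For F: α = {F s, s E}, β = {q r, s, r P}. Rewrite as F → β F' and F' → α F' | ε.

E ::= r s E' | p E' | s F E'; F ::= q r F' | s F' | r P F'; P ::= s q | F r | E r; E' ::= F E E' | ε; F' ::= F s F' | s E F' | ε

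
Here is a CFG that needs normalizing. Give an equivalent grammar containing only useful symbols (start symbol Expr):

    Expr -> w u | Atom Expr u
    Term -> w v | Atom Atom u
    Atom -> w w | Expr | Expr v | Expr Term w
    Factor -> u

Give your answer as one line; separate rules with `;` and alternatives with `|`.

Expr -> w u | Atom Expr u; Term -> w v | Atom Atom u; Atom -> w w | Expr | Expr v | Expr Term w

Generating nonterminals: {Atom, Expr, Factor, Term}.
Reachable from Expr after that: {Atom, Expr, Term}.
Removed useless symbols: {Factor} and every production mentioning them.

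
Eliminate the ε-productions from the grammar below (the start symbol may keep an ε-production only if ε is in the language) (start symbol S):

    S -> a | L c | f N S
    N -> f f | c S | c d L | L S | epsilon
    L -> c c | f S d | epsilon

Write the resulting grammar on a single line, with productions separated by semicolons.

S -> a | L c | c | f N S | f S; N -> f f | c S | c d L | c d | L S | S; L -> c c | f S d

Nullable set = {L, N}.
ε ∉ L(G), so no ε-production is kept.
For each production, add variants omitting each subset of nullable occurrences: S → L c gives L c | c. S → f N S gives f N S | f S. N → c d L gives c d L | c d. N → L S gives L S | S.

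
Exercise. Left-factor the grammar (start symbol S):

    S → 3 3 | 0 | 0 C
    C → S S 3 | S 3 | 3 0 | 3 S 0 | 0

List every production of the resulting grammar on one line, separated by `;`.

S has alternatives sharing prefix '0': factor to S → 0 S' with S' → ε | C.
C has alternatives sharing prefix 'S': factor to C → S C' with C' → S 3 | 3.
C has alternatives sharing prefix '3': factor to C → 3 C'' with C'' → 0 | S 0.

S → 3 3 | 0 S'; C → 0 | S C' | 3 C''; S' → ε | C; C' → S 3 | 3; C'' → 0 | S 0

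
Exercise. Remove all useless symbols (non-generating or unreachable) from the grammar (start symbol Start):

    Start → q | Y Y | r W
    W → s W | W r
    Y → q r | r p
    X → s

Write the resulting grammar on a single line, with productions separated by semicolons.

Generating nonterminals: {Start, X, Y}.
Reachable from Start after that: {Start, Y}.
Removed useless symbols: {W, X} and every production mentioning them.

Start → q | Y Y; Y → q r | r p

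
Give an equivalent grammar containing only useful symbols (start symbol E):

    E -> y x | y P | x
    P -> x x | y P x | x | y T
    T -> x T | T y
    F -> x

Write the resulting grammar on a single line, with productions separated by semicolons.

E -> y x | y P | x; P -> x x | y P x | x

Generating nonterminals: {E, F, P}.
Reachable from E after that: {E, P}.
Removed useless symbols: {F, T} and every production mentioning them.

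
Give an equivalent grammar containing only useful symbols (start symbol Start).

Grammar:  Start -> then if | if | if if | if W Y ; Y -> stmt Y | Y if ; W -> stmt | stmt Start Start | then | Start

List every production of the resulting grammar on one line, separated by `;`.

Start -> then if | if | if if

Generating nonterminals: {Start, W}.
Reachable from Start after that: {Start}.
Removed useless symbols: {W, Y} and every production mentioning them.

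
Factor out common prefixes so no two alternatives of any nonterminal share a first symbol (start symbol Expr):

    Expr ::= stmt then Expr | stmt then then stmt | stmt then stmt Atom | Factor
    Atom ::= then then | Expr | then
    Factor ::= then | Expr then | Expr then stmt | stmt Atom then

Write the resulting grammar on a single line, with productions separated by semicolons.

Expr has alternatives sharing prefix 'stmt then': factor to Expr → stmt then Expr1 with Expr1 → Expr | then stmt | stmt Atom.
Atom has alternatives sharing prefix 'then': factor to Atom → then Atom1 with Atom1 → then | ε.
Factor has alternatives sharing prefix 'Expr then': factor to Factor → Expr then Factor1 with Factor1 → ε | stmt.

Expr ::= Factor | stmt then Expr1; Atom ::= Expr | then Atom1; Factor ::= then | stmt Atom then | Expr then Factor1; Expr1 ::= Expr | then stmt | stmt Atom; Atom1 ::= then | epsilon; Factor1 ::= epsilon | stmt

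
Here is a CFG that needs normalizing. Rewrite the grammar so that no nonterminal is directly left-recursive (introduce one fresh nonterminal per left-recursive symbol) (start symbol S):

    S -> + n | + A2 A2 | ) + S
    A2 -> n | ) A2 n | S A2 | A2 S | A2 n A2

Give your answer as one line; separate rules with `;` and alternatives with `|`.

Directly left-recursive nonterminal: A2.
For A2: α = {S, n A2}, β = {n, ) A2 n, S A2}. Rewrite as A2 → β A2' and A2' → α A2' | ε.

S -> + n | + A2 A2 | ) + S; A2 -> n A2' | ) A2 n A2' | S A2 A2'; A2' -> S A2' | n A2 A2' | ε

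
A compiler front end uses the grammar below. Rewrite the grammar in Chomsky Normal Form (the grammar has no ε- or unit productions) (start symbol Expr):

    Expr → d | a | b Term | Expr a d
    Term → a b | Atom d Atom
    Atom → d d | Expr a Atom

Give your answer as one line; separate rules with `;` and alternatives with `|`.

Expr → d | a | X1 Term | Expr Y1; Term → X2 X1 | Atom Y2; Atom → X3 X3 | Expr Y3; X1 → b; X2 → a; X3 → d; Y1 → X2 X3; Y2 → X3 Atom; Y3 → X2 Atom

Introduce a nonterminal for each terminal appearing in a rule of length ≥ 2: X1 → b, X2 → a, X3 → d.
Binarize each right-hand side of length ≥ 3 by chaining fresh nonterminals (Y1, Y2, …): affected rules were Expr → Expr X2 X3; Term → Atom X3 Atom; Atom → Expr X2 Atom.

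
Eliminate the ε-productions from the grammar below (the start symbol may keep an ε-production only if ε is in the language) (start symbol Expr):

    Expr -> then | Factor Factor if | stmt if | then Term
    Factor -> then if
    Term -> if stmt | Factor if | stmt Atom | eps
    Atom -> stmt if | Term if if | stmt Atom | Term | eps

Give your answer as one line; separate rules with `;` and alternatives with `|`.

Nullable set = {Atom, Term}.
ε ∉ L(G), so no ε-production is kept.
For each production, add variants omitting each subset of nullable occurrences: Term → stmt Atom gives stmt Atom | stmt. Atom → Term if if gives Term if if | if if. Atom → stmt Atom gives stmt Atom | stmt.

Expr -> then | Factor Factor if | stmt if | then Term; Factor -> then if; Term -> if stmt | Factor if | stmt Atom | stmt; Atom -> stmt if | Term if if | if if | stmt Atom | stmt | Term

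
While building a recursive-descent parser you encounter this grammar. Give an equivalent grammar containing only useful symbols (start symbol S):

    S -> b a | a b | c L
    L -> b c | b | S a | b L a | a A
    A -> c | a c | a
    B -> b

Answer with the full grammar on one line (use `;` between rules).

Generating nonterminals: {A, B, L, S}.
Reachable from S after that: {A, L, S}.
Removed useless symbols: {B} and every production mentioning them.

S -> b a | a b | c L; L -> b c | b | S a | b L a | a A; A -> c | a c | a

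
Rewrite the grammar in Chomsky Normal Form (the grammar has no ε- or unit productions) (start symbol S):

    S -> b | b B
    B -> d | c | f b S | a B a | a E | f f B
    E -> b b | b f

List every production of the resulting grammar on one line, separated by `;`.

Introduce a nonterminal for each terminal appearing in a rule of length ≥ 2: X1 → b, X2 → f, X3 → a.
Binarize each right-hand side of length ≥ 3 by chaining fresh nonterminals (Y1, Y2, …): affected rules were B → X2 X1 S; B → X3 B X3; B → X2 X2 B.

S -> b | X1 B; B -> d | c | X2 Y1 | X3 Y2 | X3 E | X2 Y3; E -> X1 X1 | X1 X2; X1 -> b; X2 -> f; X3 -> a; Y1 -> X1 S; Y2 -> B X3; Y3 -> X2 B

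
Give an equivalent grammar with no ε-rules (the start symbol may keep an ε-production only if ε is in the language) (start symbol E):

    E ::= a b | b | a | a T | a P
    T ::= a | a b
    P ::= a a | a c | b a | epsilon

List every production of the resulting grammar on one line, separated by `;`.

E ::= a b | b | a | a T | a P; T ::= a | a b; P ::= a a | a c | b a

Nullable set = {P}.
ε ∉ L(G), so no ε-production is kept.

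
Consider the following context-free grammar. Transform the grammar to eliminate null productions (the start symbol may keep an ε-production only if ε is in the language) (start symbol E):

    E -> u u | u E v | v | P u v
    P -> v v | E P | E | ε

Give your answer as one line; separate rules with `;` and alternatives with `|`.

Nullable nonterminals: {P}.
ε ∉ L(G), so no ε-production is kept.
Expand every rule over subsets of its nullable positions: E → P u v gives P u v | u v. P → E P gives E P | E.

E -> u u | u E v | v | P u v | u v; P -> v v | E P | E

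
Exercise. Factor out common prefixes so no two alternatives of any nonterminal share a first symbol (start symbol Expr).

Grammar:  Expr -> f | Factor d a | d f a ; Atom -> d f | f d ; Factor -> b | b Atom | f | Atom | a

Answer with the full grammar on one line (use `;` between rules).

Factor has alternatives sharing prefix 'b': factor to Factor → b Factor1 with Factor1 → ε | Atom.

Expr -> f | Factor d a | d f a; Atom -> d f | f d; Factor -> f | Atom | a | b Factor1; Factor1 -> ε | Atom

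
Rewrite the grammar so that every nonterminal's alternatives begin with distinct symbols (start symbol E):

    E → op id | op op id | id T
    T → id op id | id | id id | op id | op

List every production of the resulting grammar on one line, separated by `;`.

E → id T | op E'; T → id T' | op T''; E' → id | op id; T' → op id | ε | id; T'' → id | ε

E has alternatives sharing prefix 'op': factor to E → op E' with E' → id | op id.
T has alternatives sharing prefix 'id': factor to T → id T' with T' → op id | ε | id.
T has alternatives sharing prefix 'op': factor to T → op T'' with T'' → id | ε.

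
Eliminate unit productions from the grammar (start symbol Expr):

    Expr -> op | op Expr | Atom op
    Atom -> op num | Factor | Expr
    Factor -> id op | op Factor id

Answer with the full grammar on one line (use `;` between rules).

Unit pairs: Atom ⇒* {Expr, Factor}.
Replace each nonterminal's rules with the union of the non-unit rules of every nonterminal it unit-derives.

Expr -> op | op Expr | Atom op; Atom -> op num | id op | op Factor id | op | op Expr | Atom op; Factor -> id op | op Factor id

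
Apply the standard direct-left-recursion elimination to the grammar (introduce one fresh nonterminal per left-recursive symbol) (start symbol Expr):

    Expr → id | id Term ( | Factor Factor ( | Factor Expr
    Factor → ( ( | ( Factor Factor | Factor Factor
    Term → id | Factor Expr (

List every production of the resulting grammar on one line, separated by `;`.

Expr → id | id Term ( | Factor Factor ( | Factor Expr; Factor → ( ( Factor1 | ( Factor Factor Factor1; Term → id | Factor Expr (; Factor1 → Factor Factor1 | ε

Left recursion appears on Factor.
For Factor: α = {Factor}, β = {( (, ( Factor Factor}. Rewrite as Factor → β Factor1 and Factor1 → α Factor1 | ε.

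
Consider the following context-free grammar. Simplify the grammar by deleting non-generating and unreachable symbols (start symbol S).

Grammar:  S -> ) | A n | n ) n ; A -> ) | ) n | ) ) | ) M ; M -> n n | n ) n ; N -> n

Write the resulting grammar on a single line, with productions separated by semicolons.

S -> ) | A n | n ) n; A -> ) | ) n | ) ) | ) M; M -> n n | n ) n

Generating nonterminals: {A, M, N, S}.
Reachable from S after that: {A, M, S}.
Removed useless symbols: {N} and every production mentioning them.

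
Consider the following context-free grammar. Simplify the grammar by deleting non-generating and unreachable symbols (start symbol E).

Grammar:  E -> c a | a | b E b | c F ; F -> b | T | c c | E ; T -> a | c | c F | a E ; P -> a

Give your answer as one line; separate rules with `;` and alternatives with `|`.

E -> c a | a | b E b | c F; F -> b | T | c c | E; T -> a | c | c F | a E

Generating nonterminals: {E, F, P, T}.
Reachable from E after that: {E, F, T}.
Removed useless symbols: {P} and every production mentioning them.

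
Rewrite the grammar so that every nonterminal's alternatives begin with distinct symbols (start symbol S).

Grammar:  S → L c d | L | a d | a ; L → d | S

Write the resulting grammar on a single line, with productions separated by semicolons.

S → L S' | a S''; L → d | S; S' → c d | eps; S'' → d | eps

S has alternatives sharing prefix 'L': factor to S → L S' with S' → c d | ε.
S has alternatives sharing prefix 'a': factor to S → a S'' with S'' → d | ε.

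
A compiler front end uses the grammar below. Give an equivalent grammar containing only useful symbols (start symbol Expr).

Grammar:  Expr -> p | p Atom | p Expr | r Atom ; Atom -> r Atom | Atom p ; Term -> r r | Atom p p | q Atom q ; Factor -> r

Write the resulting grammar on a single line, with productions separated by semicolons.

Generating nonterminals: {Expr, Factor, Term}.
Reachable from Expr after that: {Expr}.
Removed useless symbols: {Atom, Factor, Term} and every production mentioning them.

Expr -> p | p Expr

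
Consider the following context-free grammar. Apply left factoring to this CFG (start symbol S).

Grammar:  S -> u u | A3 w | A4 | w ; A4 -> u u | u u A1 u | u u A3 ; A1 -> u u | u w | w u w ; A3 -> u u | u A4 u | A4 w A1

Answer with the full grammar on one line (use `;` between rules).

A4 has alternatives sharing prefix 'u u': factor to A4 → u u A4' with A4' → ε | A1 u | A3.
A1 has alternatives sharing prefix 'u': factor to A1 → u A1' with A1' → u | w.
A3 has alternatives sharing prefix 'u': factor to A3 → u A3' with A3' → u | A4 u.

S -> u u | A3 w | A4 | w; A4 -> u u A4'; A1 -> w u w | u A1'; A3 -> A4 w A1 | u A3'; A4' -> ε | A1 u | A3; A1' -> u | w; A3' -> u | A4 u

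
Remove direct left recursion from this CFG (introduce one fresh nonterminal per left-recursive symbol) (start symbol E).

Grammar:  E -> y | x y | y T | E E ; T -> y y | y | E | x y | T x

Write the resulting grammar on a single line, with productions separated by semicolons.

E, T are directly left-recursive.
For E: α = {E}, β = {y, x y, y T}. Rewrite as E → β E' and E' → α E' | ε.
For T: α = {x}, β = {y y, y, E, x y}. Rewrite as T → β T' and T' → α T' | ε.

E -> y E' | x y E' | y T E'; T -> y y T' | y T' | E T' | x y T'; E' -> E E' | ε; T' -> x T' | ε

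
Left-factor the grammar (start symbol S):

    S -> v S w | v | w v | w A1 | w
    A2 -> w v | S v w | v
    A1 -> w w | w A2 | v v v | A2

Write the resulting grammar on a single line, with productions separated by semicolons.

S -> w S' | v S''; A2 -> w v | S v w | v; A1 -> v v v | A2 | w A1'; S' -> v | A1 | ε; S'' -> S w | ε; A1' -> w | A2

S has alternatives sharing prefix 'w': factor to S → w S' with S' → v | A1 | ε.
S has alternatives sharing prefix 'v': factor to S → v S'' with S'' → S w | ε.
A1 has alternatives sharing prefix 'w': factor to A1 → w A1' with A1' → w | A2.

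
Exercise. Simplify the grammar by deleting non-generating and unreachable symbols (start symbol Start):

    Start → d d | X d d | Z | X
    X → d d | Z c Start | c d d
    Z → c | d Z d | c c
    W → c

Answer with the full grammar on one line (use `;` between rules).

Start → d d | X d d | Z | X; X → d d | Z c Start | c d d; Z → c | d Z d | c c

Generating nonterminals: {Start, W, X, Z}.
Reachable from Start after that: {Start, X, Z}.
Removed useless symbols: {W} and every production mentioning them.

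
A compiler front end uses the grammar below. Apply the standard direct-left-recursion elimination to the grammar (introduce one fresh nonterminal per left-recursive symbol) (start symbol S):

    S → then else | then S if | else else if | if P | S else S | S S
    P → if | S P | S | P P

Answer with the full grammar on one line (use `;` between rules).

S → then else S' | then S if S' | else else if S' | if P S'; P → if P' | S P P' | S P'; S' → else S S' | S S' | ε; P' → P P' | ε

Left recursion appears on S, P.
For S: α = {else S, S}, β = {then else, then S if, else else if, if P}. Rewrite as S → β S' and S' → α S' | ε.
For P: α = {P}, β = {if, S P, S}. Rewrite as P → β P' and P' → α P' | ε.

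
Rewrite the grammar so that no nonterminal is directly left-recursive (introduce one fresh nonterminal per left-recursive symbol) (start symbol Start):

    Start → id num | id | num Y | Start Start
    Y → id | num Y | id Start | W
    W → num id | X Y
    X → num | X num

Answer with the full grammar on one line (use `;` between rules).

Directly left-recursive nonterminals: Start, X.
For Start: α = {Start}, β = {id num, id, num Y}. Rewrite as Start → β Start1 and Start1 → α Start1 | ε.
For X: α = {num}, β = {num}. Rewrite as X → β X1 and X1 → α X1 | ε.

Start → id num Start1 | id Start1 | num Y Start1; Y → id | num Y | id Start | W; W → num id | X Y; X → num X1; Start1 → Start Start1 | ε; X1 → num X1 | ε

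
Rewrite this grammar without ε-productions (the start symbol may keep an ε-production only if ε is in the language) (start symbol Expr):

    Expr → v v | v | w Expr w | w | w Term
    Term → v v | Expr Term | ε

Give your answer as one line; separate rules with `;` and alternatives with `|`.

Expr → v v | v | w Expr w | w | w Term; Term → v v | Expr Term | Expr

The nullable symbols are {Term}.
ε ∉ L(G), so no ε-production is kept.
Expand every rule over subsets of its nullable positions: Term → Expr Term gives Expr Term | Expr.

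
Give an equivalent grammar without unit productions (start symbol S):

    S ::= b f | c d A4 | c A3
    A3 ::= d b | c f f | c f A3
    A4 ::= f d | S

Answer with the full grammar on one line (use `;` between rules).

S ::= b f | c d A4 | c A3; A3 ::= d b | c f f | c f A3; A4 ::= f d | b f | c d A4 | c A3

Unit pairs: A4 ⇒* {S}.
Replace each nonterminal's rules with the union of the non-unit rules of every nonterminal it unit-derives.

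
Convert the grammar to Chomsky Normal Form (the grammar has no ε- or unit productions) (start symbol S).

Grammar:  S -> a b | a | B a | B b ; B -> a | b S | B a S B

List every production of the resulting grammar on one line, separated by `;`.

S -> X1 X2 | a | B X1 | B X2; B -> a | X2 S | B Y1; X1 -> a; X2 -> b; Y1 -> X1 Y2; Y2 -> S B

Introduce a nonterminal for each terminal appearing in a rule of length ≥ 2: X1 → a, X2 → b.
Binarize each right-hand side of length ≥ 3 by chaining fresh nonterminals (Y1, Y2, …): affected rules were B → B X1 S B.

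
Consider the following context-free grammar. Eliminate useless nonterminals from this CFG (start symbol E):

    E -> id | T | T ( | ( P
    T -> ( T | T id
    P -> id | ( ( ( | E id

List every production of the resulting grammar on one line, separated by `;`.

E -> id | ( P; P -> id | ( ( ( | E id

Generating nonterminals: {E, P}.
Reachable from E after that: {E, P}.
Removed useless symbols: {T} and every production mentioning them.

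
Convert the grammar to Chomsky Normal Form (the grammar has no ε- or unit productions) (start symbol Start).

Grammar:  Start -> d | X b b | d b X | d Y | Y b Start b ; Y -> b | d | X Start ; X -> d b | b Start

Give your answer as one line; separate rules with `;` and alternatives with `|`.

Introduce a nonterminal for each terminal appearing in a rule of length ≥ 2: X1 → b, X2 → d.
Binarize each right-hand side of length ≥ 3 by chaining fresh nonterminals (Y1, Y2, …): affected rules were Start → X X1 X1; Start → X2 X1 X; Start → Y X1 Start X1.

Start -> d | X Y1 | X2 Y2 | X2 Y | Y Y3; Y -> b | d | X Start; X -> X2 X1 | X1 Start; X1 -> b; X2 -> d; Y1 -> X1 X1; Y2 -> X1 X; Y3 -> X1 Y4; Y4 -> Start X1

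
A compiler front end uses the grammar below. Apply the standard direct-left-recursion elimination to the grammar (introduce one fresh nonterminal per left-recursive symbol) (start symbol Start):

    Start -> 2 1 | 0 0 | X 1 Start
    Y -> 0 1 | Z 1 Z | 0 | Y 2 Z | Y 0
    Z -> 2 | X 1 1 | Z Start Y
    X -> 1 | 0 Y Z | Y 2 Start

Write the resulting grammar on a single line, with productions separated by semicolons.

Left recursion appears on Y, Z.
For Y: α = {2 Z, 0}, β = {0 1, Z 1 Z, 0}. Rewrite as Y → β Y1 and Y1 → α Y1 | ε.
For Z: α = {Start Y}, β = {2, X 1 1}. Rewrite as Z → β Z1 and Z1 → α Z1 | ε.

Start -> 2 1 | 0 0 | X 1 Start; Y -> 0 1 Y1 | Z 1 Z Y1 | 0 Y1; Z -> 2 Z1 | X 1 1 Z1; X -> 1 | 0 Y Z | Y 2 Start; Y1 -> 2 Z Y1 | 0 Y1 | eps; Z1 -> Start Y Z1 | eps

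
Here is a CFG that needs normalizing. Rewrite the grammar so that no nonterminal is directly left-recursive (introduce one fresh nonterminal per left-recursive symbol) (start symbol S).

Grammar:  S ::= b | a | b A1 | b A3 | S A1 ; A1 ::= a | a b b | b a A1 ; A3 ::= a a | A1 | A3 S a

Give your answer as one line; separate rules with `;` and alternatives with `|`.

Directly left-recursive nonterminals: S, A3.
For S: α = {A1}, β = {b, a, b A1, b A3}. Rewrite as S → β S' and S' → α S' | ε.
For A3: α = {S a}, β = {a a, A1}. Rewrite as A3 → β A3' and A3' → α A3' | ε.

S ::= b S' | a S' | b A1 S' | b A3 S'; A1 ::= a | a b b | b a A1; A3 ::= a a A3' | A1 A3'; S' ::= A1 S' | ε; A3' ::= S a A3' | ε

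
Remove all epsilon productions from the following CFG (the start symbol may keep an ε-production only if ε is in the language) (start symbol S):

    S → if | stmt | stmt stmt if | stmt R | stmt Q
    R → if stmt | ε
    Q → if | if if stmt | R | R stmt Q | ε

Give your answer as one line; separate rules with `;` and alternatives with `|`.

The nullable symbols are {Q, R}.
ε ∉ L(G), so no ε-production is kept.
Expand every rule over subsets of its nullable positions: Q → R stmt Q gives R stmt Q | R stmt | stmt Q | stmt.

S → if | stmt | stmt stmt if | stmt R | stmt Q; R → if stmt; Q → if | if if stmt | R | R stmt Q | R stmt | stmt Q | stmt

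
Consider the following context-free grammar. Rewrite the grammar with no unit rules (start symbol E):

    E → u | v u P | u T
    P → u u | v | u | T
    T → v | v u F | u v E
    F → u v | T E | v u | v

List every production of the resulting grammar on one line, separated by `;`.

Unit pairs: P ⇒* {T}.
Replace each nonterminal's rules with the union of the non-unit rules of every nonterminal it unit-derives.

E → u | v u P | u T; P → u u | v | u | v u F | u v E; T → v | v u F | u v E; F → u v | T E | v u | v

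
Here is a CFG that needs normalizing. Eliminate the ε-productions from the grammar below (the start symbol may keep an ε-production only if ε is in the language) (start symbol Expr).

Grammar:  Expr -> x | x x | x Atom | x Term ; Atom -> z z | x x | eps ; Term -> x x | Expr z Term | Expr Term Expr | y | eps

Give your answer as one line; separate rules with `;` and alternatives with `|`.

The nullable symbols are {Atom, Term}.
ε ∉ L(G), so no ε-production is kept.
Expand every rule over subsets of its nullable positions: Term → Expr z Term gives Expr z Term | Expr z. Term → Expr Term Expr gives Expr Term Expr | Expr Expr.

Expr -> x | x x | x Atom | x Term; Atom -> z z | x x; Term -> x x | Expr z Term | Expr z | Expr Term Expr | Expr Expr | y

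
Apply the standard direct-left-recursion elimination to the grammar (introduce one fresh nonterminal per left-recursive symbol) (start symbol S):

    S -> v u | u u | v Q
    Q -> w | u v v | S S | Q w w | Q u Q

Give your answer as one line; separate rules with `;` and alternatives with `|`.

S -> v u | u u | v Q; Q -> w Q' | u v v Q' | S S Q'; Q' -> w w Q' | u Q Q' | ε

Directly left-recursive nonterminal: Q.
For Q: α = {w w, u Q}, β = {w, u v v, S S}. Rewrite as Q → β Q' and Q' → α Q' | ε.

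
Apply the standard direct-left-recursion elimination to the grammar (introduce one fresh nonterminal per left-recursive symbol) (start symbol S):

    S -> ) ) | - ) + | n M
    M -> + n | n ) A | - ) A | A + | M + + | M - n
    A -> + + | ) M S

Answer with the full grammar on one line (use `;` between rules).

S -> ) ) | - ) + | n M; M -> + n M' | n ) A M' | - ) A M' | A + M'; A -> + + | ) M S; M' -> + + M' | - n M' | ε

Left recursion appears on M.
For M: α = {+ +, - n}, β = {+ n, n ) A, - ) A, A +}. Rewrite as M → β M' and M' → α M' | ε.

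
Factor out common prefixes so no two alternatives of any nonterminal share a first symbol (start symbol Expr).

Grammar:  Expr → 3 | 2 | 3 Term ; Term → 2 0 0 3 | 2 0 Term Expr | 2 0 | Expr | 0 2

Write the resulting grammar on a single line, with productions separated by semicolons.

Expr has alternatives sharing prefix '3': factor to Expr → 3 Expr1 with Expr1 → ε | Term.
Term has alternatives sharing prefix '2 0': factor to Term → 2 0 Term1 with Term1 → 0 3 | Term Expr | ε.

Expr → 2 | 3 Expr1; Term → Expr | 0 2 | 2 0 Term1; Expr1 → ε | Term; Term1 → 0 3 | Term Expr | ε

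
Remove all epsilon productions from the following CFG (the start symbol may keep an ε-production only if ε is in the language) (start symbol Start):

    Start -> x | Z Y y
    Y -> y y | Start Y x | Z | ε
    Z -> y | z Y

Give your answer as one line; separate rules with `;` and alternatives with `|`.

Start -> x | Z Y y | Z y; Y -> y y | Start Y x | Start x | Z; Z -> y | z Y | z

The nullable symbols are {Y}.
ε ∉ L(G), so no ε-production is kept.
For each production, add variants omitting each subset of nullable occurrences: Start → Z Y y gives Z Y y | Z y. Y → Start Y x gives Start Y x | Start x. Z → z Y gives z Y | z.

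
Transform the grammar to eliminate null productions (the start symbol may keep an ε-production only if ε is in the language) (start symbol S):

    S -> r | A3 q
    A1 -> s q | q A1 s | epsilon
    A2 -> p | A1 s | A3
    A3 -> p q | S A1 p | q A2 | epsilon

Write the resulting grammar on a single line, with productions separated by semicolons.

S -> r | A3 q | q; A1 -> s q | q A1 s | q s; A2 -> p | A1 s | s | A3; A3 -> p q | S A1 p | S p | q A2 | q

Nullable set = {A1, A2, A3}.
ε ∉ L(G), so no ε-production is kept.
Expand every rule over subsets of its nullable positions: S → A3 q gives A3 q | q. A1 → q A1 s gives q A1 s | q s. A2 → A1 s gives A1 s | s. A3 → S A1 p gives S A1 p | S p.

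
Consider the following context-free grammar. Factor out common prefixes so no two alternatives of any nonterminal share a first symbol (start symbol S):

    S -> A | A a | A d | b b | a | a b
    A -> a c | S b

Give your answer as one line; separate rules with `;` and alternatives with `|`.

S -> b b | A S' | a S''; A -> a c | S b; S' -> eps | a | d; S'' -> eps | b

S has alternatives sharing prefix 'A': factor to S → A S' with S' → ε | a | d.
S has alternatives sharing prefix 'a': factor to S → a S'' with S'' → ε | b.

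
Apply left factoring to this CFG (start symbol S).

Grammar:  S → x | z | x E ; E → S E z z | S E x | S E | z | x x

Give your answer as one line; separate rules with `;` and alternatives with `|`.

S → z | x S'; E → z | x x | S E E'; S' → ε | E; E' → z z | x | ε

S has alternatives sharing prefix 'x': factor to S → x S' with S' → ε | E.
E has alternatives sharing prefix 'S E': factor to E → S E E' with E' → z z | x | ε.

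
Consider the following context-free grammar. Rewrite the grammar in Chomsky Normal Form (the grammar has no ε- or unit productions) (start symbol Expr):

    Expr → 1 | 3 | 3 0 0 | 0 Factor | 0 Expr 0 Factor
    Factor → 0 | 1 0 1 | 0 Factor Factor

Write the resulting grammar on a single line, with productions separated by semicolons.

Expr → 1 | 3 | X1 Y1 | X2 Factor | X2 Y2; Factor → 0 | X3 Y4 | X2 Y5; X1 → 3; X2 → 0; X3 → 1; Y1 → X2 X2; Y2 → Expr Y3; Y3 → X2 Factor; Y4 → X2 X3; Y5 → Factor Factor

Introduce a nonterminal for each terminal appearing in a rule of length ≥ 2: X1 → 3, X2 → 0, X3 → 1.
Binarize each right-hand side of length ≥ 3 by chaining fresh nonterminals (Y1, Y2, …): affected rules were Expr → X1 X2 X2; Expr → X2 Expr X2 Factor; Factor → X3 X2 X3; Factor → X2 Factor Factor.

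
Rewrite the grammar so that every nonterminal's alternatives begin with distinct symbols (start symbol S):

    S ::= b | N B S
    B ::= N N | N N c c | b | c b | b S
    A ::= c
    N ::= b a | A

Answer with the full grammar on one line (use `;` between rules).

S ::= b | N B S; B ::= c b | N N B' | b B''; A ::= c; N ::= b a | A; B' ::= eps | c c; B'' ::= eps | S

B has alternatives sharing prefix 'N N': factor to B → N N B' with B' → ε | c c.
B has alternatives sharing prefix 'b': factor to B → b B'' with B'' → ε | S.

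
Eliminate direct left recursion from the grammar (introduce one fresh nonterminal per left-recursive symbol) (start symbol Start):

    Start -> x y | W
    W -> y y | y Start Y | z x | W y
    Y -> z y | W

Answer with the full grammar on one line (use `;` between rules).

Start -> x y | W; W -> y y W1 | y Start Y W1 | z x W1; Y -> z y | W; W1 -> y W1 | ε

W is directly left-recursive.
For W: α = {y}, β = {y y, y Start Y, z x}. Rewrite as W → β W1 and W1 → α W1 | ε.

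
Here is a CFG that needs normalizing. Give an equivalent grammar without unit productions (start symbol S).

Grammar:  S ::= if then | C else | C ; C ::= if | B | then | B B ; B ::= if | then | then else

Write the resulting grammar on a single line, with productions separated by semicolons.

Unit pairs: C ⇒* {B}; S ⇒* {B, C}.
For each unit pair (A, B), copy every non-unit production of B to A, then drop all unit productions.

S ::= if | then | then else | B B | if then | C else; C ::= if | then | then else | B B; B ::= if | then | then else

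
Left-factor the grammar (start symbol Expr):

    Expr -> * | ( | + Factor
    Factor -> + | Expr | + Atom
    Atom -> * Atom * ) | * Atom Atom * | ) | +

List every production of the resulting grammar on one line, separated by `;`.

Factor has alternatives sharing prefix '+': factor to Factor → + Factor1 with Factor1 → ε | Atom.
Atom has alternatives sharing prefix '* Atom': factor to Atom → * Atom Atom1 with Atom1 → * ) | Atom *.

Expr -> * | ( | + Factor; Factor -> Expr | + Factor1; Atom -> ) | + | * Atom Atom1; Factor1 -> ε | Atom; Atom1 -> * ) | Atom *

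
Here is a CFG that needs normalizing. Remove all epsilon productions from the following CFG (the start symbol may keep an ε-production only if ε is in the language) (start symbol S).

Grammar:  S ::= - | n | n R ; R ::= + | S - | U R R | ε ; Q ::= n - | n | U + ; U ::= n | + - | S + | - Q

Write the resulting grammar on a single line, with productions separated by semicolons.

Nullable set = {R}.
ε ∉ L(G), so no ε-production is kept.
Expand every rule over subsets of its nullable positions: R → U R R gives U R R | U R | U.

S ::= - | n | n R; R ::= + | S - | U R R | U R | U; Q ::= n - | n | U +; U ::= n | + - | S + | - Q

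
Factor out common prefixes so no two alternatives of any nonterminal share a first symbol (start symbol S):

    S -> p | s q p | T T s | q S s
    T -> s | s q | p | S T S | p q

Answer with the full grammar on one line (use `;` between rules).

T has alternatives sharing prefix 's': factor to T → s T' with T' → ε | q.
T has alternatives sharing prefix 'p': factor to T → p T'' with T'' → ε | q.

S -> p | s q p | T T s | q S s; T -> S T S | s T' | p T''; T' -> ε | q; T'' -> ε | q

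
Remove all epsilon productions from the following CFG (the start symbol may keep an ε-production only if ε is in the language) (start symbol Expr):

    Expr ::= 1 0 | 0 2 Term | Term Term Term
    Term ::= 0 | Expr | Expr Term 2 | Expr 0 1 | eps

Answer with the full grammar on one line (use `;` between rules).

Expr ::= 1 0 | 0 2 Term | 0 2 | Term Term Term | Term Term | Term | ε; Term ::= 0 | Expr | Expr Term 2 | Expr 2 | Term 2 | 2 | Expr 0 1 | 0 1

The nullable symbols are {Expr, Term}.
ε ∈ L(G) since Expr is nullable, so keep Expr → ε.
Add the nullable-subset variants: Expr → 0 2 Term gives 0 2 Term | 0 2. Expr → Term Term Term gives Term Term Term | Term Term | Term. Term → Expr Term 2 gives Expr Term 2 | Expr 2 | Term 2 | 2. Term → Expr 0 1 gives Expr 0 1 | 0 1.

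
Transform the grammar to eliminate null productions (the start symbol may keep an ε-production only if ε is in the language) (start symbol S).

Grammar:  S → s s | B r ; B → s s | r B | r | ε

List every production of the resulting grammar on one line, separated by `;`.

Nullable nonterminals: {B}.
ε ∉ L(G), so no ε-production is kept.
For each production, add variants omitting each subset of nullable occurrences: S → B r gives B r | r. B → r B gives r B | r.

S → s s | B r | r; B → s s | r B | r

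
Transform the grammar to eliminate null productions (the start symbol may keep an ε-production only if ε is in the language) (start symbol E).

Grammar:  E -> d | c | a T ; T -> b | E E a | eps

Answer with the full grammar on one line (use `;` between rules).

Nullable set = {T}.
ε ∉ L(G), so no ε-production is kept.
Expand every rule over subsets of its nullable positions: E → a T gives a T | a.

E -> d | c | a T | a; T -> b | E E a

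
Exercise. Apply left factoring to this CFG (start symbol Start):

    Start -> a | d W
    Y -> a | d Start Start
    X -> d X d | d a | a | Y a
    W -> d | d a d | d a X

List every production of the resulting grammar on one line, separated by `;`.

X has alternatives sharing prefix 'd': factor to X → d X1 with X1 → X d | a.
W has alternatives sharing prefix 'd': factor to W → d W1 with W1 → ε | a d | a X.
W1 has alternatives sharing prefix 'a': factor to W1 → a W11 with W11 → d | X.

Start -> a | d W; Y -> a | d Start Start; X -> a | Y a | d X1; W -> d W1; X1 -> X d | a; W1 -> ε | a W11; W11 -> d | X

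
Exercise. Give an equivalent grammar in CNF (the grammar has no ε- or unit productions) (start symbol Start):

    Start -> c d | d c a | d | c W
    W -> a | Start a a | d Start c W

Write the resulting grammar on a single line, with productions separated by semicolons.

Introduce a nonterminal for each terminal appearing in a rule of length ≥ 2: X1 → c, X2 → d, X3 → a.
Binarize each right-hand side of length ≥ 3 by chaining fresh nonterminals (Y1, Y2, …): affected rules were Start → X2 X1 X3; W → Start X3 X3; W → X2 Start X1 W.

Start -> X1 X2 | X2 Y1 | d | X1 W; W -> a | Start Y2 | X2 Y3; X1 -> c; X2 -> d; X3 -> a; Y1 -> X1 X3; Y2 -> X3 X3; Y3 -> Start Y4; Y4 -> X1 W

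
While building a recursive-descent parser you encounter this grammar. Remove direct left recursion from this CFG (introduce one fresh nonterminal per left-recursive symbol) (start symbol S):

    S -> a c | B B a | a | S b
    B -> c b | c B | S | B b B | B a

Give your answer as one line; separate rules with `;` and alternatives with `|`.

S -> a c S' | B B a S' | a S'; B -> c b B' | c B B' | S B'; S' -> b S' | epsilon; B' -> b B B' | a B' | epsilon

Left recursion appears on S, B.
For S: α = {b}, β = {a c, B B a, a}. Rewrite as S → β S' and S' → α S' | ε.
For B: α = {b B, a}, β = {c b, c B, S}. Rewrite as B → β B' and B' → α B' | ε.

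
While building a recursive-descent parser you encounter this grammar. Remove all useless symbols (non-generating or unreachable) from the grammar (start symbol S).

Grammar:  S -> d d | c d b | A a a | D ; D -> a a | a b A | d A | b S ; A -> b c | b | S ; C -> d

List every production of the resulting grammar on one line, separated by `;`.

Generating nonterminals: {A, C, D, S}.
Reachable from S after that: {A, D, S}.
Removed useless symbols: {C} and every production mentioning them.

S -> d d | c d b | A a a | D; D -> a a | a b A | d A | b S; A -> b c | b | S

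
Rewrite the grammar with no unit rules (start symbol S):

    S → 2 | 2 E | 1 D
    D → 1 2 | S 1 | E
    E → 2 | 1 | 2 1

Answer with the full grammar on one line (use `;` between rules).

Unit pairs: D ⇒* {E}.
For every A with A ⇒* B via unit rules, add B's non-unit alternatives to A; then delete every rule of the form X → Y.

S → 2 | 2 E | 1 D; D → 2 | 1 | 2 1 | 1 2 | S 1; E → 2 | 1 | 2 1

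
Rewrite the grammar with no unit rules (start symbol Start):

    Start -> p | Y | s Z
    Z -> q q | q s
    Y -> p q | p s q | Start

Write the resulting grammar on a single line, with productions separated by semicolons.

Start -> p | s Z | p q | p s q; Z -> q q | q s; Y -> p | s Z | p q | p s q

Unit pairs: Start ⇒* {Y}; Y ⇒* {Start}.
For each unit pair (A, B), copy every non-unit production of B to A, then drop all unit productions.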